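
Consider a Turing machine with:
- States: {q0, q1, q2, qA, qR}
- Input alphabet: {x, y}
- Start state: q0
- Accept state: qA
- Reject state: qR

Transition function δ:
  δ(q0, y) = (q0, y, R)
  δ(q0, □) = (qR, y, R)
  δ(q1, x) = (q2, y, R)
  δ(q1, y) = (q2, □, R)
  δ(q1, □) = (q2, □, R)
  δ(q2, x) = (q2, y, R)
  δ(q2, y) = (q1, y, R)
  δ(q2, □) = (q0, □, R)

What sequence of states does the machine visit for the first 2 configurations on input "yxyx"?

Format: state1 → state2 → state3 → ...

Execution trace:
Initial: [q0]yxyx
Step 1: δ(q0, y) = (q0, y, R) → y[q0]xyx

No transition is defined for δ(q0, x). By convention the machine halts and rejects.

State sequence: q0 → q0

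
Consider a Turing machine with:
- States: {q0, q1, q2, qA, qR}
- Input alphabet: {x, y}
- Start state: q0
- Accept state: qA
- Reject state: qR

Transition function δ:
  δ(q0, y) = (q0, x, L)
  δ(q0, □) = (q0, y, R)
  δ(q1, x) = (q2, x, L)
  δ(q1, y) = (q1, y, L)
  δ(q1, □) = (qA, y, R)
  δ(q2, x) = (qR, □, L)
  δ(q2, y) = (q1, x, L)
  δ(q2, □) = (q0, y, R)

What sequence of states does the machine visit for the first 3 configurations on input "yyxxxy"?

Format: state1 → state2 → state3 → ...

Execution trace:
Initial: [q0]yyxxxy
Step 1: δ(q0, y) = (q0, x, L) → [q0]□xyxxxy
Step 2: δ(q0, □) = (q0, y, R) → y[q0]xyxxxy

No transition is defined for δ(q0, x). By convention the machine halts and rejects.

State sequence: q0 → q0 → q0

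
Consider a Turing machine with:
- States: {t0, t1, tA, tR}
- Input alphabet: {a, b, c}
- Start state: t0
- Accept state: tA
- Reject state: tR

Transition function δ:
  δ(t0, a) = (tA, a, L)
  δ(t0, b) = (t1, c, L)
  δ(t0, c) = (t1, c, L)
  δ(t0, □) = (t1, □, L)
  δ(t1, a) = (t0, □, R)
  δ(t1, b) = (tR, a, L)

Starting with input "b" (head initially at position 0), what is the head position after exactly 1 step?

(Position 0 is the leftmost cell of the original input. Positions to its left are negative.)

Execution trace (head position shown):
Step 0: [t0]b  (head at position 0)
Step 1: move left → [t1]□c  (head at position -1)

After 1 step, the head is at position -1.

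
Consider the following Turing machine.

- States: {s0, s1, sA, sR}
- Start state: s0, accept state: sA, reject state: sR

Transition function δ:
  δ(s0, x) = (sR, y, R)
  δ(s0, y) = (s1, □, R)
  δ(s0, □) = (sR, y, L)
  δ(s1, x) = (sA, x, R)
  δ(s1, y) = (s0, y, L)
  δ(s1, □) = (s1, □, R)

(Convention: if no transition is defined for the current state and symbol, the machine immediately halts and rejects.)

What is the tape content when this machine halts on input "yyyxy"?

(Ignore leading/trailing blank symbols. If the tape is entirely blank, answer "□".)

Execution trace:
Initial: [s0]yyyxy
Step 1: δ(s0, y) = (s1, □, R) → □[s1]yyxy
Step 2: δ(s1, y) = (s0, y, L) → [s0]□yyxy
Step 3: δ(s0, □) = (sR, y, L) → [sR]□yyyxy

The machine reaches the reject state sR and halts.

Final tape (ignoring leading/trailing blanks): yyyxy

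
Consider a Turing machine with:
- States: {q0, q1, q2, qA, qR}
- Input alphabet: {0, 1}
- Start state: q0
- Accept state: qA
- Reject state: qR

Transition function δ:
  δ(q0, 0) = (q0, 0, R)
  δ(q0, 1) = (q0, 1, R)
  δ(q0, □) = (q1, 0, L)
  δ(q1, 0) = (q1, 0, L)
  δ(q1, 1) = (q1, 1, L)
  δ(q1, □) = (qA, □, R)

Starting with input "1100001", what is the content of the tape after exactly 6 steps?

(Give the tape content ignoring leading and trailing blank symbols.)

Execution trace:
Initial: [q0]1100001
Step 1: δ(q0, 1) = (q0, 1, R) → 1[q0]100001
Step 2: δ(q0, 1) = (q0, 1, R) → 11[q0]00001
Step 3: δ(q0, 0) = (q0, 0, R) → 110[q0]0001
Step 4: δ(q0, 0) = (q0, 0, R) → 1100[q0]001
Step 5: δ(q0, 0) = (q0, 0, R) → 11000[q0]01
Step 6: δ(q0, 0) = (q0, 0, R) → 110000[q0]1

After 6 steps, the tape (ignoring leading/trailing blanks) is: 1100001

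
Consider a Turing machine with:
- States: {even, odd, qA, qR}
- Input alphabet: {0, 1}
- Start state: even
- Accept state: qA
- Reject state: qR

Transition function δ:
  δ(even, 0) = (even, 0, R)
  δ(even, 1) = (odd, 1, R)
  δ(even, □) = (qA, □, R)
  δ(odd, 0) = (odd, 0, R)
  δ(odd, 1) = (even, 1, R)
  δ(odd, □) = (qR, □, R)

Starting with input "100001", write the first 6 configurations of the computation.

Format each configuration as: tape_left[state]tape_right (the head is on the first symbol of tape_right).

Transitions applied:
Step 1: δ(even, 1) = (odd, 1, R)
Step 2: δ(odd, 0) = (odd, 0, R)
Step 3: δ(odd, 0) = (odd, 0, R)
Step 4: δ(odd, 0) = (odd, 0, R)
Step 5: δ(odd, 0) = (odd, 0, R)

The first 6 configurations are:
[even]100001 ⊢ 1[odd]00001 ⊢ 10[odd]0001 ⊢ 100[odd]001 ⊢ 1000[odd]01 ⊢ 10000[odd]1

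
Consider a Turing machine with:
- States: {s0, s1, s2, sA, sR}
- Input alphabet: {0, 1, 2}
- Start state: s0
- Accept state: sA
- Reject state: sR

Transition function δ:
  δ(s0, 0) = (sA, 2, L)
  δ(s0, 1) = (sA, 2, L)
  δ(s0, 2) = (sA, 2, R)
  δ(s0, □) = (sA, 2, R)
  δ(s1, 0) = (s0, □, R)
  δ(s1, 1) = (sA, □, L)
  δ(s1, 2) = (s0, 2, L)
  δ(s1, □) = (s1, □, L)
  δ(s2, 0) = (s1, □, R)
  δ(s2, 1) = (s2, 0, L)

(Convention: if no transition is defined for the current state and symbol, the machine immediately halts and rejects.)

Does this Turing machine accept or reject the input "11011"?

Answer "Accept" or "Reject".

Execution trace:
Initial: [s0]11011
Step 1: δ(s0, 1) = (sA, 2, L) → [sA]□21011

The machine reaches the accept state sA and halts.

Answer: Accept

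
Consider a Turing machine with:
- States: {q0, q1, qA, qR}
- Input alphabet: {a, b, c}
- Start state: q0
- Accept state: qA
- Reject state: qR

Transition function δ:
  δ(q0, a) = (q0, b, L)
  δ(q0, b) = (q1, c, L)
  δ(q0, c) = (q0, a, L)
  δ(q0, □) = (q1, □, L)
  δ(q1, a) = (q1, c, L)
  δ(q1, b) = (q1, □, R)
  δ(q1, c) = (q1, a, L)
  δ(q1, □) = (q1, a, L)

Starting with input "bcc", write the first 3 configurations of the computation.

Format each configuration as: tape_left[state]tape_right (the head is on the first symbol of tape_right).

Transitions applied:
Step 1: δ(q0, b) = (q1, c, L)
Step 2: δ(q1, □) = (q1, a, L)

The first 3 configurations are:
[q0]bcc ⊢ [q1]□ccc ⊢ [q1]□accc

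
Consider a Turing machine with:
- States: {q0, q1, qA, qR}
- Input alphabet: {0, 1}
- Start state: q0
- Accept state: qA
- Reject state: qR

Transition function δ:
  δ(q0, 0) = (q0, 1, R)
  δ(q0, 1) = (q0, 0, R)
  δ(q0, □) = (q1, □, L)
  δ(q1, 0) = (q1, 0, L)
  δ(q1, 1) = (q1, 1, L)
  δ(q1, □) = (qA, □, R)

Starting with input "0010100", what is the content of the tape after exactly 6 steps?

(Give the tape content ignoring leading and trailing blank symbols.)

Execution trace:
Initial: [q0]0010100
Step 1: δ(q0, 0) = (q0, 1, R) → 1[q0]010100
Step 2: δ(q0, 0) = (q0, 1, R) → 11[q0]10100
Step 3: δ(q0, 1) = (q0, 0, R) → 110[q0]0100
Step 4: δ(q0, 0) = (q0, 1, R) → 1101[q0]100
Step 5: δ(q0, 1) = (q0, 0, R) → 11010[q0]00
Step 6: δ(q0, 0) = (q0, 1, R) → 110101[q0]0

After 6 steps, the tape (ignoring leading/trailing blanks) is: 1101010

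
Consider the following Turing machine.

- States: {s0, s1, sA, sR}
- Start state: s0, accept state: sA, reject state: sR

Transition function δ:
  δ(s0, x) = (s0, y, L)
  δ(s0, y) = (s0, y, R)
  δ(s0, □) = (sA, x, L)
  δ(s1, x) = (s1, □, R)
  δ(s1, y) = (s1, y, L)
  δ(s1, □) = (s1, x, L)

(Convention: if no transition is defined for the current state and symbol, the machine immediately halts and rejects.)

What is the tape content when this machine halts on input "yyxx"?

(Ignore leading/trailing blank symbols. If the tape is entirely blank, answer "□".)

Execution trace:
Initial: [s0]yyxx
Step 1: δ(s0, y) = (s0, y, R) → y[s0]yxx
Step 2: δ(s0, y) = (s0, y, R) → yy[s0]xx
Step 3: δ(s0, x) = (s0, y, L) → y[s0]yyx
Step 4: δ(s0, y) = (s0, y, R) → yy[s0]yx
Step 5: δ(s0, y) = (s0, y, R) → yyy[s0]x
Step 6: δ(s0, x) = (s0, y, L) → yy[s0]yy
Step 7: δ(s0, y) = (s0, y, R) → yyy[s0]y
Step 8: δ(s0, y) = (s0, y, R) → yyyy[s0]□
Step 9: δ(s0, □) = (sA, x, L) → yyy[sA]yx

The machine reaches the accept state sA and halts.

Final tape (ignoring leading/trailing blanks): yyyyx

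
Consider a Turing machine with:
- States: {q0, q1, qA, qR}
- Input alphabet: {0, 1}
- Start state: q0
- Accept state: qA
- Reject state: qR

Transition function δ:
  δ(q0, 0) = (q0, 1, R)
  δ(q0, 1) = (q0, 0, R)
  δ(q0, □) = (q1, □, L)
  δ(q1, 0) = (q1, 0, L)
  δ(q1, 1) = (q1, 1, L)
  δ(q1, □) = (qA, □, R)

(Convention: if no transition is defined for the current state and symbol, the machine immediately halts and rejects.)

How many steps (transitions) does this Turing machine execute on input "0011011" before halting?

Execution trace:
Initial: [q0]0011011
Step 1: δ(q0, 0) = (q0, 1, R) → 1[q0]011011
Step 2: δ(q0, 0) = (q0, 1, R) → 11[q0]11011
Step 3: δ(q0, 1) = (q0, 0, R) → 110[q0]1011
Step 4: δ(q0, 1) = (q0, 0, R) → 1100[q0]011
Step 5: δ(q0, 0) = (q0, 1, R) → 11001[q0]11
Step 6: δ(q0, 1) = (q0, 0, R) → 110010[q0]1
Step 7: δ(q0, 1) = (q0, 0, R) → 1100100[q0]□
Step 8: δ(q0, □) = (q1, □, L) → 110010[q1]0□
Step 9: δ(q1, 0) = (q1, 0, L) → 11001[q1]00□
Step 10: δ(q1, 0) = (q1, 0, L) → 1100[q1]100□
Step 11: δ(q1, 1) = (q1, 1, L) → 110[q1]0100□
Step 12: δ(q1, 0) = (q1, 0, L) → 11[q1]00100□
Step 13: δ(q1, 0) = (q1, 0, L) → 1[q1]100100□
Step 14: δ(q1, 1) = (q1, 1, L) → [q1]1100100□
Step 15: δ(q1, 1) = (q1, 1, L) → [q1]□1100100□
Step 16: δ(q1, □) = (qA, □, R) → □[qA]1100100□

The machine reaches the accept state qA and halts.

The machine executed 16 steps before halting.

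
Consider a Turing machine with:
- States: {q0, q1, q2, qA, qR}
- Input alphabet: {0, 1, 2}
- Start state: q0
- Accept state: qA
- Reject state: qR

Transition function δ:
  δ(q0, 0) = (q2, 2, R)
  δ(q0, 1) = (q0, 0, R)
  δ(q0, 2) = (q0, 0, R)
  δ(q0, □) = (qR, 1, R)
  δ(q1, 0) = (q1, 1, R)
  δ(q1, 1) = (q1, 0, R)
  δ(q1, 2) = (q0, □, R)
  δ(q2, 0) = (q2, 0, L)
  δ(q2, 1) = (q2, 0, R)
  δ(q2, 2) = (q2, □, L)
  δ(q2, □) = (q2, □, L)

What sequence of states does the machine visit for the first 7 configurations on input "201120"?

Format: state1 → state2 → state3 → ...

Execution trace:
Initial: [q0]201120
Step 1: δ(q0, 2) = (q0, 0, R) → 0[q0]01120
Step 2: δ(q0, 0) = (q2, 2, R) → 02[q2]1120
Step 3: δ(q2, 1) = (q2, 0, R) → 020[q2]120
Step 4: δ(q2, 1) = (q2, 0, R) → 0200[q2]20
Step 5: δ(q2, 2) = (q2, □, L) → 020[q2]0□0
Step 6: δ(q2, 0) = (q2, 0, L) → 02[q2]00□0

State sequence: q0 → q0 → q2 → q2 → q2 → q2 → q2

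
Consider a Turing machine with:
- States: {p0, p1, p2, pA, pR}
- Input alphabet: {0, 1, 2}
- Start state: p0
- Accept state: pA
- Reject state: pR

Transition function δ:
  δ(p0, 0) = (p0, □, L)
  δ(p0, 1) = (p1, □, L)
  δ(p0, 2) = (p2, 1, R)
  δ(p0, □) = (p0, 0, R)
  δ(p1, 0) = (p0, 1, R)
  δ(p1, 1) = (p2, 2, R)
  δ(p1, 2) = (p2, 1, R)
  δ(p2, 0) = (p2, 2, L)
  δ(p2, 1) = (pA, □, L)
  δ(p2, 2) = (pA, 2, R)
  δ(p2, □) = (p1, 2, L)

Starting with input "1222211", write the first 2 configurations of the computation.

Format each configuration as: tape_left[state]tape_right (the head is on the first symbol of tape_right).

Transitions applied:
Step 1: δ(p0, 1) = (p1, □, L)

The first 2 configurations are:
[p0]1222211 ⊢ [p1]□□222211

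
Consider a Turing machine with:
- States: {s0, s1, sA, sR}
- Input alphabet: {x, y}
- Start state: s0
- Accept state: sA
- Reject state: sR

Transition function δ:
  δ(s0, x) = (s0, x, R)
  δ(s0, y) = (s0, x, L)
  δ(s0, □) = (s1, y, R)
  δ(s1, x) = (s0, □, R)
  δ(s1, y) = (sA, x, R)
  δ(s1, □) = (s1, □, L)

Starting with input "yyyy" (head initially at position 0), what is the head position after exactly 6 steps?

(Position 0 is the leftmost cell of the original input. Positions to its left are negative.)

Execution trace (head position shown):
Step 0: [s0]yyyy  (head at position 0)
Step 1: move left → [s0]□xyyy  (head at position -1)
Step 2: move right → y[s1]xyyy  (head at position 0)
Step 3: move right → y□[s0]yyy  (head at position 1)
Step 4: move left → y[s0]□xyy  (head at position 0)
Step 5: move right → yy[s1]xyy  (head at position 1)
Step 6: move right → yy□[s0]yy  (head at position 2)

After 6 steps, the head is at position 2.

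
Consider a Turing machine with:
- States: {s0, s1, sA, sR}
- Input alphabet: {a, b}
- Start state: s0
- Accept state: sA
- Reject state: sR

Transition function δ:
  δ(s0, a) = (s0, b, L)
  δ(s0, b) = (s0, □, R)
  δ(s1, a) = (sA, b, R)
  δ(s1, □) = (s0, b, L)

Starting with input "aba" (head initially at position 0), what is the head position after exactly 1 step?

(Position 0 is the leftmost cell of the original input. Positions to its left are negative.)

Execution trace (head position shown):
Step 0: [s0]aba  (head at position 0)
Step 1: move left → [s0]□bba  (head at position -1)

After 1 step, the head is at position -1.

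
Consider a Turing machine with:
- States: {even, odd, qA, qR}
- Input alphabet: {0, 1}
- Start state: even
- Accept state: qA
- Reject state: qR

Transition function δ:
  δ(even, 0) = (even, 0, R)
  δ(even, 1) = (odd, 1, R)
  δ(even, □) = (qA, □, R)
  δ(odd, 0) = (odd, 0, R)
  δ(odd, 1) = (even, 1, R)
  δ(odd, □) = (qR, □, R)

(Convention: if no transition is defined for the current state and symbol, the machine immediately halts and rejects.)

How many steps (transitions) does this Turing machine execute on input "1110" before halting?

Execution trace:
Initial: [even]1110
Step 1: δ(even, 1) = (odd, 1, R) → 1[odd]110
Step 2: δ(odd, 1) = (even, 1, R) → 11[even]10
Step 3: δ(even, 1) = (odd, 1, R) → 111[odd]0
Step 4: δ(odd, 0) = (odd, 0, R) → 1110[odd]□
Step 5: δ(odd, □) = (qR, □, R) → 1110□[qR]□

The machine reaches the reject state qR and halts.

The machine executed 5 steps before halting.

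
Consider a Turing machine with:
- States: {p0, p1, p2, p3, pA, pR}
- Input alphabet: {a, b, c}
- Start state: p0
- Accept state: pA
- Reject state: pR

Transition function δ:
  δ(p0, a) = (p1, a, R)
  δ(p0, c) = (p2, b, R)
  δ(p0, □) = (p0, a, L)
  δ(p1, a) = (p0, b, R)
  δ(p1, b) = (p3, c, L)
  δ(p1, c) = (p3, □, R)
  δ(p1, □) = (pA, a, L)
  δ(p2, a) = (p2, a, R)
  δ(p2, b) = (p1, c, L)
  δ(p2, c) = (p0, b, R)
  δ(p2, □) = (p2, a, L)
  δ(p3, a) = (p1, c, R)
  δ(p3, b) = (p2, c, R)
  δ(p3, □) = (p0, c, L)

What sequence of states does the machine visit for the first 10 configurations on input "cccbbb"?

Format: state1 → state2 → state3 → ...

Execution trace:
Initial: [p0]cccbbb
Step 1: δ(p0, c) = (p2, b, R) → b[p2]ccbbb
Step 2: δ(p2, c) = (p0, b, R) → bb[p0]cbbb
Step 3: δ(p0, c) = (p2, b, R) → bbb[p2]bbb
Step 4: δ(p2, b) = (p1, c, L) → bb[p1]bcbb
Step 5: δ(p1, b) = (p3, c, L) → b[p3]bccbb
Step 6: δ(p3, b) = (p2, c, R) → bc[p2]ccbb
Step 7: δ(p2, c) = (p0, b, R) → bcb[p0]cbb
Step 8: δ(p0, c) = (p2, b, R) → bcbb[p2]bb
Step 9: δ(p2, b) = (p1, c, L) → bcb[p1]bcb

State sequence: p0 → p2 → p0 → p2 → p1 → p3 → p2 → p0 → p2 → p1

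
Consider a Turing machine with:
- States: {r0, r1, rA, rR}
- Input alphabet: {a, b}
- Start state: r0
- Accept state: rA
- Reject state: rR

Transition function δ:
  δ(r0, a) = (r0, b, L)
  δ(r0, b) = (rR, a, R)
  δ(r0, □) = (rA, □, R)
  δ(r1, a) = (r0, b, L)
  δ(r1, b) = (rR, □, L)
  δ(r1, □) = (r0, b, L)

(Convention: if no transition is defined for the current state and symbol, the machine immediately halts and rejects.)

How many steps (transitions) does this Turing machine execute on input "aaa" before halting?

Execution trace:
Initial: [r0]aaa
Step 1: δ(r0, a) = (r0, b, L) → [r0]□baa
Step 2: δ(r0, □) = (rA, □, R) → □[rA]baa

The machine reaches the accept state rA and halts.

The machine executed 2 steps before halting.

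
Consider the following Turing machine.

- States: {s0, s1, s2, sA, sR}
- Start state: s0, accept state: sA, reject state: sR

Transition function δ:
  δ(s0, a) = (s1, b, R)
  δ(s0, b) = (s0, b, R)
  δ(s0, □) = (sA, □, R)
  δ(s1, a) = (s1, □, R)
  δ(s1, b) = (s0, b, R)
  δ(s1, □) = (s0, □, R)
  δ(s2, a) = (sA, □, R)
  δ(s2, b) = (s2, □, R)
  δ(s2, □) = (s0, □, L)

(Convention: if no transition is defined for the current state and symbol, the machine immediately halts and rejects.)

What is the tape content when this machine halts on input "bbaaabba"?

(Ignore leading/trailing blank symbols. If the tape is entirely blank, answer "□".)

Execution trace:
Initial: [s0]bbaaabba
Step 1: δ(s0, b) = (s0, b, R) → b[s0]baaabba
Step 2: δ(s0, b) = (s0, b, R) → bb[s0]aaabba
Step 3: δ(s0, a) = (s1, b, R) → bbb[s1]aabba
Step 4: δ(s1, a) = (s1, □, R) → bbb□[s1]abba
Step 5: δ(s1, a) = (s1, □, R) → bbb□□[s1]bba
Step 6: δ(s1, b) = (s0, b, R) → bbb□□b[s0]ba
Step 7: δ(s0, b) = (s0, b, R) → bbb□□bb[s0]a
Step 8: δ(s0, a) = (s1, b, R) → bbb□□bbb[s1]□
Step 9: δ(s1, □) = (s0, □, R) → bbb□□bbb□[s0]□
Step 10: δ(s0, □) = (sA, □, R) → bbb□□bbb□□[sA]□

The machine reaches the accept state sA and halts.

Final tape (ignoring leading/trailing blanks): bbb□□bbb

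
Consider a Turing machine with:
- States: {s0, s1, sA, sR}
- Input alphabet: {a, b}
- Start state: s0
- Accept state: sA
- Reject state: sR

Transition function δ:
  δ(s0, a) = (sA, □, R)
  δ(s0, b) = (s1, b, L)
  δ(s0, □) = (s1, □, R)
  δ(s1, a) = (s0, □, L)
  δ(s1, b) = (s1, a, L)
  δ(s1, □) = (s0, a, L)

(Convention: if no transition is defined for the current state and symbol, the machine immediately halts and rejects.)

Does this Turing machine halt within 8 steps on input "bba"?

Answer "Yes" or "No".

Execution trace:
Initial: [s0]bba
Step 1: δ(s0, b) = (s1, b, L) → [s1]□bba
Step 2: δ(s1, □) = (s0, a, L) → [s0]□abba
Step 3: δ(s0, □) = (s1, □, R) → □[s1]abba
Step 4: δ(s1, a) = (s0, □, L) → [s0]□□bba
Step 5: δ(s0, □) = (s1, □, R) → □[s1]□bba
Step 6: δ(s1, □) = (s0, a, L) → [s0]□abba
Step 7: δ(s0, □) = (s1, □, R) → □[s1]abba
Step 8: δ(s1, a) = (s0, □, L) → [s0]□□bba

The machine has not reached a halting state after 8 steps.
The machine did not halt within the 8-step bound.

Answer: No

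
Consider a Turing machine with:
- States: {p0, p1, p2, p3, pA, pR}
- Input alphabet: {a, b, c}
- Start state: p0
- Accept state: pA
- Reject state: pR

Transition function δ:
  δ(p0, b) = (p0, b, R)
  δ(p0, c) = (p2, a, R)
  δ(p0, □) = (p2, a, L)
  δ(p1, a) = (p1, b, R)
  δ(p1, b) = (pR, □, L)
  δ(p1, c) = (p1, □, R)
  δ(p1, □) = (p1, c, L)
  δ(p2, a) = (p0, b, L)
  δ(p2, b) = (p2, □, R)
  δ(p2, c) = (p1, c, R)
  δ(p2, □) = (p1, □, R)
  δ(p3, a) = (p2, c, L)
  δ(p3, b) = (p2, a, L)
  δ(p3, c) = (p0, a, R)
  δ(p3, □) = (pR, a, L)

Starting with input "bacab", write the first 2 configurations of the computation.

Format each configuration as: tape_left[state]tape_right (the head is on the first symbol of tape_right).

Transitions applied:
Step 1: δ(p0, b) = (p0, b, R)

The first 2 configurations are:
[p0]bacab ⊢ b[p0]acab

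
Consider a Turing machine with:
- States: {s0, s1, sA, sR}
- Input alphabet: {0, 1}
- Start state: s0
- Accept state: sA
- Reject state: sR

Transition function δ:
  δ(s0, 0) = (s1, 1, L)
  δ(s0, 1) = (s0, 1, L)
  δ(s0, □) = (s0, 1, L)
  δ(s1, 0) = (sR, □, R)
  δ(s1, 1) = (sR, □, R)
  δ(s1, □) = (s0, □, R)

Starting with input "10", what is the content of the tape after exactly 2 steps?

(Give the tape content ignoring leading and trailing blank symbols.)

Execution trace:
Initial: [s0]10
Step 1: δ(s0, 1) = (s0, 1, L) → [s0]□10
Step 2: δ(s0, □) = (s0, 1, L) → [s0]□110

After 2 steps, the tape (ignoring leading/trailing blanks) is: 110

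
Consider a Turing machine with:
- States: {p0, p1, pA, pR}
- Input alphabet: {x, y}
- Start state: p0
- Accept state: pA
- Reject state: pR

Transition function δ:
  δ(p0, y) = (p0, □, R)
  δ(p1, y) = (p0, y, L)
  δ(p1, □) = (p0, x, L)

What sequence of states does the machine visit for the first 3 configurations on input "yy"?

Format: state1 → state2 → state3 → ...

Execution trace:
Initial: [p0]yy
Step 1: δ(p0, y) = (p0, □, R) → □[p0]y
Step 2: δ(p0, y) = (p0, □, R) → □□[p0]□

No transition is defined for δ(p0, □). By convention the machine halts and rejects.

State sequence: p0 → p0 → p0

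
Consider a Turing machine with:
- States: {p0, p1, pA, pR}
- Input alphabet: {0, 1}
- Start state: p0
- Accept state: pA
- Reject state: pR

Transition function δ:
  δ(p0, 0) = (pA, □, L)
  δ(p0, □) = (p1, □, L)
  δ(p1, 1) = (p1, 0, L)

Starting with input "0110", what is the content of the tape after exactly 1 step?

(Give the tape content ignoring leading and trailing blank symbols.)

Execution trace:
Initial: [p0]0110
Step 1: δ(p0, 0) = (pA, □, L) → [pA]□□110

The machine reaches the accept state pA and halts.

After 1 step, the tape (ignoring leading/trailing blanks) is: 110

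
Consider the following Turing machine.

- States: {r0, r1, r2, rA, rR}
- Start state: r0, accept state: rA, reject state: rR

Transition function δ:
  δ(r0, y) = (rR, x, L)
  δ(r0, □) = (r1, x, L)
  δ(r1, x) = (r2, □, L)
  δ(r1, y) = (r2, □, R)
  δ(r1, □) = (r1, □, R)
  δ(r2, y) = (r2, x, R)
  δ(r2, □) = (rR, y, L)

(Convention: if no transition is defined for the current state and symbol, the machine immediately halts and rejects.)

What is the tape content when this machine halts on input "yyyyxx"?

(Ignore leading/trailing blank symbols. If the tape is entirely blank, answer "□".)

Execution trace:
Initial: [r0]yyyyxx
Step 1: δ(r0, y) = (rR, x, L) → [rR]□xyyyxx

The machine reaches the reject state rR and halts.

Final tape (ignoring leading/trailing blanks): xyyyxx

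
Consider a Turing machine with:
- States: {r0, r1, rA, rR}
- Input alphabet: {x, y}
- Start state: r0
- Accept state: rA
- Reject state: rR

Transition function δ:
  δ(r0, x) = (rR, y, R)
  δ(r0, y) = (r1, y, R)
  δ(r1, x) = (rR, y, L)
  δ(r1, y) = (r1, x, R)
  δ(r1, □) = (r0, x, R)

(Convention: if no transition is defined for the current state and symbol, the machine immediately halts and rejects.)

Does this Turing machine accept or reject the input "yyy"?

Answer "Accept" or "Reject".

Execution trace:
Initial: [r0]yyy
Step 1: δ(r0, y) = (r1, y, R) → y[r1]yy
Step 2: δ(r1, y) = (r1, x, R) → yx[r1]y
Step 3: δ(r1, y) = (r1, x, R) → yxx[r1]□
Step 4: δ(r1, □) = (r0, x, R) → yxxx[r0]□

No transition is defined for δ(r0, □). By convention the machine halts and rejects.

Answer: Reject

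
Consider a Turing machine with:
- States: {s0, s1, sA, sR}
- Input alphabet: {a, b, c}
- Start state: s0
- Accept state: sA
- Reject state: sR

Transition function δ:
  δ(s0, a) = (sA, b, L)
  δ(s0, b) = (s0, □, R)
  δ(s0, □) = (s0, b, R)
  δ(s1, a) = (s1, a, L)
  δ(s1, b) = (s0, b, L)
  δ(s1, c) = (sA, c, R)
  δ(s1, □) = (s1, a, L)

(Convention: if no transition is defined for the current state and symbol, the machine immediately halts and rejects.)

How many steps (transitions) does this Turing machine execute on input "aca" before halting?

Execution trace:
Initial: [s0]aca
Step 1: δ(s0, a) = (sA, b, L) → [sA]□bca

The machine reaches the accept state sA and halts.

The machine executed 1 step before halting.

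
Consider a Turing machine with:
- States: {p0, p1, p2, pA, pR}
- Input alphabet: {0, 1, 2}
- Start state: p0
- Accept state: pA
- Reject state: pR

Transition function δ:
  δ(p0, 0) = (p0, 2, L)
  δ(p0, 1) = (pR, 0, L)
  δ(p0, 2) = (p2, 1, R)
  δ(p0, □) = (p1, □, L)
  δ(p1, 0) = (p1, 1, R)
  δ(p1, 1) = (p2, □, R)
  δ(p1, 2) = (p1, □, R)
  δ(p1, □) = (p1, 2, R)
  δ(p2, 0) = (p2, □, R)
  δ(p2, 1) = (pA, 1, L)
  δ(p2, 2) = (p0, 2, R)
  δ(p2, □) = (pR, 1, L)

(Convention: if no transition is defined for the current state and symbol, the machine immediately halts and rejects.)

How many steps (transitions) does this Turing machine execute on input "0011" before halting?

Execution trace:
Initial: [p0]0011
Step 1: δ(p0, 0) = (p0, 2, L) → [p0]□2011
Step 2: δ(p0, □) = (p1, □, L) → [p1]□□2011
Step 3: δ(p1, □) = (p1, 2, R) → 2[p1]□2011
Step 4: δ(p1, □) = (p1, 2, R) → 22[p1]2011
Step 5: δ(p1, 2) = (p1, □, R) → 22□[p1]011
Step 6: δ(p1, 0) = (p1, 1, R) → 22□1[p1]11
Step 7: δ(p1, 1) = (p2, □, R) → 22□1□[p2]1
Step 8: δ(p2, 1) = (pA, 1, L) → 22□1[pA]□1

The machine reaches the accept state pA and halts.

The machine executed 8 steps before halting.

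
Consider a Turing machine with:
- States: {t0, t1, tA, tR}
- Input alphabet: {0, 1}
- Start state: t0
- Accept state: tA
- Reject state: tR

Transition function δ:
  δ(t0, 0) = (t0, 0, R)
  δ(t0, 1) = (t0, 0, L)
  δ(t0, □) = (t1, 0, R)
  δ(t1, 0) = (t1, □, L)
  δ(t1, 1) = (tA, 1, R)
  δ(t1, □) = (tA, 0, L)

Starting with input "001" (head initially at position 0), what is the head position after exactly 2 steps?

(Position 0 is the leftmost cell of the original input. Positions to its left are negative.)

Execution trace (head position shown):
Step 0: [t0]001  (head at position 0)
Step 1: move right → 0[t0]01  (head at position 1)
Step 2: move right → 00[t0]1  (head at position 2)

After 2 steps, the head is at position 2.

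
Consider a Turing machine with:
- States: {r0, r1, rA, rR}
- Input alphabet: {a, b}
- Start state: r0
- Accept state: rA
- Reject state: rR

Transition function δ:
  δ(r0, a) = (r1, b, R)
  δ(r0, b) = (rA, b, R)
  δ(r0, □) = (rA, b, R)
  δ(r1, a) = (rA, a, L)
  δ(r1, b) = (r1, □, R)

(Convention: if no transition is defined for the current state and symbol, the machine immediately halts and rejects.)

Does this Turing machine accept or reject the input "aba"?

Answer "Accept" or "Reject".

Execution trace:
Initial: [r0]aba
Step 1: δ(r0, a) = (r1, b, R) → b[r1]ba
Step 2: δ(r1, b) = (r1, □, R) → b□[r1]a
Step 3: δ(r1, a) = (rA, a, L) → b[rA]□a

The machine reaches the accept state rA and halts.

Answer: Accept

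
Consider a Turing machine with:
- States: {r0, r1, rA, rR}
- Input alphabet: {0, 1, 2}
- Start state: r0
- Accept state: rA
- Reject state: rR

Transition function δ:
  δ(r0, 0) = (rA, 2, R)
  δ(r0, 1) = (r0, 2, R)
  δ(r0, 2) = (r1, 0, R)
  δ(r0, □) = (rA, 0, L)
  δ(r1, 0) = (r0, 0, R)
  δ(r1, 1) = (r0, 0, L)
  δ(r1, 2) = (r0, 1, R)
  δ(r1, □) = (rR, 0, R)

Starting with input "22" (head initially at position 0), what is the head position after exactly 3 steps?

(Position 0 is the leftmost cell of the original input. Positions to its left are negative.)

Execution trace (head position shown):
Step 0: [r0]22  (head at position 0)
Step 1: move right → 0[r1]2  (head at position 1)
Step 2: move right → 01[r0]□  (head at position 2)
Step 3: move left → 0[rA]10  (head at position 1)

After 3 steps, the head is at position 1.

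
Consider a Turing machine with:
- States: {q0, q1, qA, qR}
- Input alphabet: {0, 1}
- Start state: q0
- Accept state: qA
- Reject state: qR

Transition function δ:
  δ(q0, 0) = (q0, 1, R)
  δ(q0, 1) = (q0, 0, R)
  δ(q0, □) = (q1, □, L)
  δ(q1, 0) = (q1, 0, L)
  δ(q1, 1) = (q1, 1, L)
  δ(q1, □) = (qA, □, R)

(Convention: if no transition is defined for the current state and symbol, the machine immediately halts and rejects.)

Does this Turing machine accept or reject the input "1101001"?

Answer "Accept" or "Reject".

Execution trace:
Initial: [q0]1101001
Step 1: δ(q0, 1) = (q0, 0, R) → 0[q0]101001
Step 2: δ(q0, 1) = (q0, 0, R) → 00[q0]01001
Step 3: δ(q0, 0) = (q0, 1, R) → 001[q0]1001
Step 4: δ(q0, 1) = (q0, 0, R) → 0010[q0]001
Step 5: δ(q0, 0) = (q0, 1, R) → 00101[q0]01
Step 6: δ(q0, 0) = (q0, 1, R) → 001011[q0]1
Step 7: δ(q0, 1) = (q0, 0, R) → 0010110[q0]□
Step 8: δ(q0, □) = (q1, □, L) → 001011[q1]0□
Step 9: δ(q1, 0) = (q1, 0, L) → 00101[q1]10□
Step 10: δ(q1, 1) = (q1, 1, L) → 0010[q1]110□
Step 11: δ(q1, 1) = (q1, 1, L) → 001[q1]0110□
Step 12: δ(q1, 0) = (q1, 0, L) → 00[q1]10110□
Step 13: δ(q1, 1) = (q1, 1, L) → 0[q1]010110□
Step 14: δ(q1, 0) = (q1, 0, L) → [q1]0010110□
Step 15: δ(q1, 0) = (q1, 0, L) → [q1]□0010110□
Step 16: δ(q1, □) = (qA, □, R) → □[qA]0010110□

The machine reaches the accept state qA and halts.

Answer: Accept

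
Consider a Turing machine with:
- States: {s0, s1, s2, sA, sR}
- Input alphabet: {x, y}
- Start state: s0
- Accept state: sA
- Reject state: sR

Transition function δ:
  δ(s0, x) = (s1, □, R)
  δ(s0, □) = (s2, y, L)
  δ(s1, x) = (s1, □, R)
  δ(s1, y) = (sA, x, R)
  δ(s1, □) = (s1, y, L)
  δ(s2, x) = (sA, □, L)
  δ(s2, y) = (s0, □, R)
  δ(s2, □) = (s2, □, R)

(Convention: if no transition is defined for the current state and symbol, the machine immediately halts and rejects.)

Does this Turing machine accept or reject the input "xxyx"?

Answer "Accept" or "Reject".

Execution trace:
Initial: [s0]xxyx
Step 1: δ(s0, x) = (s1, □, R) → □[s1]xyx
Step 2: δ(s1, x) = (s1, □, R) → □□[s1]yx
Step 3: δ(s1, y) = (sA, x, R) → □□x[sA]x

The machine reaches the accept state sA and halts.

Answer: Accept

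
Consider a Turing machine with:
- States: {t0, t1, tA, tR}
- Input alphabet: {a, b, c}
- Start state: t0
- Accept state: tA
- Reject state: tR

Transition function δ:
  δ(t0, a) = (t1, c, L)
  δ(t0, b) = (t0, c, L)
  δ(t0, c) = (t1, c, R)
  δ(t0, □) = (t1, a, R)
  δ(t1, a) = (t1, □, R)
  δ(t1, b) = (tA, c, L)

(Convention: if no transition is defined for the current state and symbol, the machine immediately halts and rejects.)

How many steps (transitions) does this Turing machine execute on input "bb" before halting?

Execution trace:
Initial: [t0]bb
Step 1: δ(t0, b) = (t0, c, L) → [t0]□cb
Step 2: δ(t0, □) = (t1, a, R) → a[t1]cb

No transition is defined for δ(t1, c). By convention the machine halts and rejects.

The machine executed 2 steps before halting.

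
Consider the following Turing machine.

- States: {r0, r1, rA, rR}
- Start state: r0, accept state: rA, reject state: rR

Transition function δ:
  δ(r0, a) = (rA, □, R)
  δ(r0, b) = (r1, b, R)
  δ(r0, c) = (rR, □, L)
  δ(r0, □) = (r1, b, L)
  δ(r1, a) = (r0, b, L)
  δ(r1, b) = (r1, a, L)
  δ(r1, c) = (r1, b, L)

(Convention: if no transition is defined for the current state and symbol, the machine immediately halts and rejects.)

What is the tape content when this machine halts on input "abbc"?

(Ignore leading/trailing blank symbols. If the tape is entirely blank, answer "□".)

Execution trace:
Initial: [r0]abbc
Step 1: δ(r0, a) = (rA, □, R) → □[rA]bbc

The machine reaches the accept state rA and halts.

Final tape (ignoring leading/trailing blanks): bbc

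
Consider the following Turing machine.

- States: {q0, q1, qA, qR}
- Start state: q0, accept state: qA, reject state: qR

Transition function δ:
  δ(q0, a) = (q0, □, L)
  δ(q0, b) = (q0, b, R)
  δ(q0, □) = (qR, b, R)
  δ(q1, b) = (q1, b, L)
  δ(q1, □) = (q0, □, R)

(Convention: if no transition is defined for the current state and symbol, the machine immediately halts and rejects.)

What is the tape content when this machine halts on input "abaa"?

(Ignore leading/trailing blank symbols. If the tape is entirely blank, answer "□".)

Execution trace:
Initial: [q0]abaa
Step 1: δ(q0, a) = (q0, □, L) → [q0]□□baa
Step 2: δ(q0, □) = (qR, b, R) → b[qR]□baa

The machine reaches the reject state qR and halts.

Final tape (ignoring leading/trailing blanks): b□baa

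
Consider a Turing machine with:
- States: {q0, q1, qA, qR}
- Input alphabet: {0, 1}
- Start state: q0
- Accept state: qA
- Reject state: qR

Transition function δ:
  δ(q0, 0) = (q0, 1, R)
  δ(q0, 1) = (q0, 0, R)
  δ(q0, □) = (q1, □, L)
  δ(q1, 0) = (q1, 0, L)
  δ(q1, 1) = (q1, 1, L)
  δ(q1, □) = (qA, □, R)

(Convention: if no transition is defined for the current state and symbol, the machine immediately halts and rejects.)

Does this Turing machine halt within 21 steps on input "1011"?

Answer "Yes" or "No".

Execution trace:
Initial: [q0]1011
Step 1: δ(q0, 1) = (q0, 0, R) → 0[q0]011
Step 2: δ(q0, 0) = (q0, 1, R) → 01[q0]11
Step 3: δ(q0, 1) = (q0, 0, R) → 010[q0]1
Step 4: δ(q0, 1) = (q0, 0, R) → 0100[q0]□
Step 5: δ(q0, □) = (q1, □, L) → 010[q1]0□
Step 6: δ(q1, 0) = (q1, 0, L) → 01[q1]00□
Step 7: δ(q1, 0) = (q1, 0, L) → 0[q1]100□
Step 8: δ(q1, 1) = (q1, 1, L) → [q1]0100□
Step 9: δ(q1, 0) = (q1, 0, L) → [q1]□0100□
Step 10: δ(q1, □) = (qA, □, R) → □[qA]0100□

The machine reaches the accept state qA and halts.
The machine halted after 10 steps (within the 21-step bound).

Answer: Yes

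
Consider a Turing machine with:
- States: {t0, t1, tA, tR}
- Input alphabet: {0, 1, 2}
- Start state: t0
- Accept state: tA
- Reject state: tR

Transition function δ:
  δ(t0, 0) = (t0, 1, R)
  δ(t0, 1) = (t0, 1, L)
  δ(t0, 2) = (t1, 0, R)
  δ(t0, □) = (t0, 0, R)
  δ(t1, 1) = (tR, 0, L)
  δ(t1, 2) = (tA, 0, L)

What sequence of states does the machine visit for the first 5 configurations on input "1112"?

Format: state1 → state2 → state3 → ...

Execution trace:
Initial: [t0]1112
Step 1: δ(t0, 1) = (t0, 1, L) → [t0]□1112
Step 2: δ(t0, □) = (t0, 0, R) → 0[t0]1112
Step 3: δ(t0, 1) = (t0, 1, L) → [t0]01112
Step 4: δ(t0, 0) = (t0, 1, R) → 1[t0]1112

State sequence: t0 → t0 → t0 → t0 → t0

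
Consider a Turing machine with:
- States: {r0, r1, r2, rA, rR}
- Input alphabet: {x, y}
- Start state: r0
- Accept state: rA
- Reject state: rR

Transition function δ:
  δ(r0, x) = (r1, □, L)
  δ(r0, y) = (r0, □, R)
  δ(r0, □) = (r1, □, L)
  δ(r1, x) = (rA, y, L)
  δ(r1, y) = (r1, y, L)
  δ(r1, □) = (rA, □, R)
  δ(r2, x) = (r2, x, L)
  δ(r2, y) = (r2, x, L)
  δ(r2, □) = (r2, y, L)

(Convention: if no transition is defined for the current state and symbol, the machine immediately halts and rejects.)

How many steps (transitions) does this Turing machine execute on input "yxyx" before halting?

Execution trace:
Initial: [r0]yxyx
Step 1: δ(r0, y) = (r0, □, R) → □[r0]xyx
Step 2: δ(r0, x) = (r1, □, L) → [r1]□□yx
Step 3: δ(r1, □) = (rA, □, R) → □[rA]□yx

The machine reaches the accept state rA and halts.

The machine executed 3 steps before halting.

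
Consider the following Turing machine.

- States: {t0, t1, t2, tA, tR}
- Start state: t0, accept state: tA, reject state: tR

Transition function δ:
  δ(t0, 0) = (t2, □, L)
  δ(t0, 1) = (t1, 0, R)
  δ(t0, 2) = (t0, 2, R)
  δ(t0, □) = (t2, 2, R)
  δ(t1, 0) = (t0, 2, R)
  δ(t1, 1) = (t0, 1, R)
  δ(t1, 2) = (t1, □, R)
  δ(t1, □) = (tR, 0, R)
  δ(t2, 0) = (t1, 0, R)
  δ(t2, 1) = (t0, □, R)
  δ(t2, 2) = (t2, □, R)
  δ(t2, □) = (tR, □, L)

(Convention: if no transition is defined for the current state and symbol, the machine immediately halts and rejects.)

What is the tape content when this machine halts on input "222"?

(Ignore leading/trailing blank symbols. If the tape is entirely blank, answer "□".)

Execution trace:
Initial: [t0]222
Step 1: δ(t0, 2) = (t0, 2, R) → 2[t0]22
Step 2: δ(t0, 2) = (t0, 2, R) → 22[t0]2
Step 3: δ(t0, 2) = (t0, 2, R) → 222[t0]□
Step 4: δ(t0, □) = (t2, 2, R) → 2222[t2]□
Step 5: δ(t2, □) = (tR, □, L) → 222[tR]2□

The machine reaches the reject state tR and halts.

Final tape (ignoring leading/trailing blanks): 2222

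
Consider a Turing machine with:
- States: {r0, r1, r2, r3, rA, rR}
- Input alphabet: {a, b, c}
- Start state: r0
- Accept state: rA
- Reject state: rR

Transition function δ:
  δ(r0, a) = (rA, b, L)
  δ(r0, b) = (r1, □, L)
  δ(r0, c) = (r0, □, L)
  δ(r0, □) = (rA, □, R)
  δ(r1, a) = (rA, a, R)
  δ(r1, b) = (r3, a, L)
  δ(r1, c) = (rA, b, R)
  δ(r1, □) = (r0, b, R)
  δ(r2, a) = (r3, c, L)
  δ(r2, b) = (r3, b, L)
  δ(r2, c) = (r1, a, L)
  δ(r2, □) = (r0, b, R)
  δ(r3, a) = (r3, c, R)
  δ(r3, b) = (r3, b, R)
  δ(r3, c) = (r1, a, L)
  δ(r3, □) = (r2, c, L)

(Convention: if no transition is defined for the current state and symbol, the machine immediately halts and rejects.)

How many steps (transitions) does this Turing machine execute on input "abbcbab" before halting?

Execution trace:
Initial: [r0]abbcbab
Step 1: δ(r0, a) = (rA, b, L) → [rA]□bbbcbab

The machine reaches the accept state rA and halts.

The machine executed 1 step before halting.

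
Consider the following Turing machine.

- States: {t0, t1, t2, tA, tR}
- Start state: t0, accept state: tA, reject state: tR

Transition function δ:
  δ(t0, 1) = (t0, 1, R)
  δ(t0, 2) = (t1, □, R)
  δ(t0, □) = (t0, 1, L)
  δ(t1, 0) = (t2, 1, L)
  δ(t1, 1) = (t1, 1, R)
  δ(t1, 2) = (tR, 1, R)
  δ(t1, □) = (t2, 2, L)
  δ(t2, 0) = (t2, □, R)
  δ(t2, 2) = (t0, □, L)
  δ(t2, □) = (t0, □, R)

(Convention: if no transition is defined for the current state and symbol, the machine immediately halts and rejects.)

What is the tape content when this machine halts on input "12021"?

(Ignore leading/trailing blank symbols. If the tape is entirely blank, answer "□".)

Execution trace:
Initial: [t0]12021
Step 1: δ(t0, 1) = (t0, 1, R) → 1[t0]2021
Step 2: δ(t0, 2) = (t1, □, R) → 1□[t1]021
Step 3: δ(t1, 0) = (t2, 1, L) → 1[t2]□121
Step 4: δ(t2, □) = (t0, □, R) → 1□[t0]121
Step 5: δ(t0, 1) = (t0, 1, R) → 1□1[t0]21
Step 6: δ(t0, 2) = (t1, □, R) → 1□1□[t1]1
Step 7: δ(t1, 1) = (t1, 1, R) → 1□1□1[t1]□
Step 8: δ(t1, □) = (t2, 2, L) → 1□1□[t2]12

No transition is defined for δ(t2, 1). By convention the machine halts and rejects.

Final tape (ignoring leading/trailing blanks): 1□1□12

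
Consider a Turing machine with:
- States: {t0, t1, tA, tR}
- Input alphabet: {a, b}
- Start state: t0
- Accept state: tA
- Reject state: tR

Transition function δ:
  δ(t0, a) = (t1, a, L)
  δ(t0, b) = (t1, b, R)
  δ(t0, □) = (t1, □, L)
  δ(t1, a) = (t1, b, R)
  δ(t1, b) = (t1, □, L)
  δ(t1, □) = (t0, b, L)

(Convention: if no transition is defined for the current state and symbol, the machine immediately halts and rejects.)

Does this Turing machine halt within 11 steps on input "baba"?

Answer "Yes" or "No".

Execution trace:
Initial: [t0]baba
Step 1: δ(t0, b) = (t1, b, R) → b[t1]aba
Step 2: δ(t1, a) = (t1, b, R) → bb[t1]ba
Step 3: δ(t1, b) = (t1, □, L) → b[t1]b□a
Step 4: δ(t1, b) = (t1, □, L) → [t1]b□□a
Step 5: δ(t1, b) = (t1, □, L) → [t1]□□□□a
Step 6: δ(t1, □) = (t0, b, L) → [t0]□b□□□a
Step 7: δ(t0, □) = (t1, □, L) → [t1]□□b□□□a
Step 8: δ(t1, □) = (t0, b, L) → [t0]□b□b□□□a
Step 9: δ(t0, □) = (t1, □, L) → [t1]□□b□b□□□a
Step 10: δ(t1, □) = (t0, b, L) → [t0]□b□b□b□□□a
Step 11: δ(t0, □) = (t1, □, L) → [t1]□□b□b□b□□□a

The machine has not reached a halting state after 11 steps.
The machine did not halt within the 11-step bound.

Answer: No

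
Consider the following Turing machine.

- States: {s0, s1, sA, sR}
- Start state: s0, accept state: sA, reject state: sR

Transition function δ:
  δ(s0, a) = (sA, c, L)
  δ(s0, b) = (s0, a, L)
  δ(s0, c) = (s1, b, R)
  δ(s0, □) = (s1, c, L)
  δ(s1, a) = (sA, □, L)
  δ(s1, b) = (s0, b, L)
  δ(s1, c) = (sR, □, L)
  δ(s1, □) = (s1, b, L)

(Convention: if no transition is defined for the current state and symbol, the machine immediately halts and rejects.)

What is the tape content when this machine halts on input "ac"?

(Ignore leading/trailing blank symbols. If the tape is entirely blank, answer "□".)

Execution trace:
Initial: [s0]ac
Step 1: δ(s0, a) = (sA, c, L) → [sA]□cc

The machine reaches the accept state sA and halts.

Final tape (ignoring leading/trailing blanks): cc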